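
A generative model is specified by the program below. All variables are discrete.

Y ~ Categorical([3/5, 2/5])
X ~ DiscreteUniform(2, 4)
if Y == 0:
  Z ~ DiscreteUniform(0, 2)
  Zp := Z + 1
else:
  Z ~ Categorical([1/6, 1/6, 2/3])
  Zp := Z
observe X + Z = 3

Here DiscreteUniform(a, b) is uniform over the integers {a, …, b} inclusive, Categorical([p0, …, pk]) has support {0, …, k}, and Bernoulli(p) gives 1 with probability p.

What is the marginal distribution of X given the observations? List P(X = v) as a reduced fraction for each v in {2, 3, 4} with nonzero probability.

P(X=2) = 1/2, P(X=3) = 1/2

Enumerate traces; 4 have nonzero weight after conditioning:
  (Y=0, X=2, Z=1) weight 1/15
  (Y=0, X=3, Z=0) weight 1/15
  (Y=1, X=2, Z=1) weight 1/45
  (Y=1, X=3, Z=0) weight 1/45
Group by X:
  weight(X=2) = 4/45
  weight(X=3) = 4/45
Total weight = 4/45 + 4/45 = 8/45
P(X=2 | obs) = 4/45 / 8/45 = 1/2
P(X=3 | obs) = 4/45 / 8/45 = 1/2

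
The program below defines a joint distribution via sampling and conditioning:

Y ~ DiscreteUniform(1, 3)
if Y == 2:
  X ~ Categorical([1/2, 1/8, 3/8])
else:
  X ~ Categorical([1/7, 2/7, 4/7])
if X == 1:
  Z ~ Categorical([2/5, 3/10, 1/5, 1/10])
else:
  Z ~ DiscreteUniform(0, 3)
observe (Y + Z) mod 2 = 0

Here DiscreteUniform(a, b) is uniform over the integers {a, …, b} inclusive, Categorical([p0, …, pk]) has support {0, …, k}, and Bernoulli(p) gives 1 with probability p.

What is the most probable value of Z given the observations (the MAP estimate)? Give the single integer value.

Enumerate traces; 18 have nonzero weight after conditioning:
  (Y=1, X=0, Z=1) weight 1/84
  (Y=1, X=0, Z=3) weight 1/84
  (Y=1, X=1, Z=1) weight 1/35
  (Y=1, X=1, Z=3) weight 1/105
  (Y=1, X=2, Z=1) weight 1/21
  (Y=1, X=2, Z=3) weight 1/21
  (Y=2, X=0, Z=0) weight 1/24
  (Y=2, X=0, Z=2) weight 1/24
  … 10 more
Group by Z:
  weight(Z=0) = 43/480
  weight(Z=1) = 37/210
  weight(Z=2) = 13/160
  weight(Z=3) = 29/210
Total weight = 43/480 + 37/210 + 13/160 + 29/210 = 163/336
P(Z=0 | obs) = 43/480 / 163/336 = 301/1630
P(Z=1 | obs) = 37/210 / 163/336 = 296/815
P(Z=2 | obs) = 13/160 / 163/336 = 273/1630
P(Z=3 | obs) = 29/210 / 163/336 = 232/815
argmax = 1

argmax_v P(Z = v | obs) = 1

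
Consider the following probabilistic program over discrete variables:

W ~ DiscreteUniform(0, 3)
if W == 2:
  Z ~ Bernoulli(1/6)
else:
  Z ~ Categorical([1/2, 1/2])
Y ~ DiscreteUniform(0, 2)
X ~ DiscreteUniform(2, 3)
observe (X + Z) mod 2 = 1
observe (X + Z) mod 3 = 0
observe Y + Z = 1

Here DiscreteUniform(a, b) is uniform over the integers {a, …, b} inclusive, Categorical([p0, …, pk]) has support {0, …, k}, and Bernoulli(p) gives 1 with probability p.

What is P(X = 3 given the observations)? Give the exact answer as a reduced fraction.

P(X = 3 | obs) = 7/12

Enumerate traces; 8 have nonzero weight after conditioning:
  (W=0, Z=0, Y=1, X=3) weight 1/48
  (W=0, Z=1, Y=0, X=2) weight 1/48
  (W=1, Z=0, Y=1, X=3) weight 1/48
  (W=1, Z=1, Y=0, X=2) weight 1/48
  (W=2, Z=0, Y=1, X=3) weight 5/144
  (W=2, Z=1, Y=0, X=2) weight 1/144
  (W=3, Z=0, Y=1, X=3) weight 1/48
  (W=3, Z=1, Y=0, X=2) weight 1/48
Group by X:
  weight(X=2) = 5/72
  weight(X=3) = 7/72
Total weight = 5/72 + 7/72 = 1/6
P(X=2 | obs) = 5/72 / 1/6 = 5/12
P(X=3 | obs) = 7/72 / 1/6 = 7/12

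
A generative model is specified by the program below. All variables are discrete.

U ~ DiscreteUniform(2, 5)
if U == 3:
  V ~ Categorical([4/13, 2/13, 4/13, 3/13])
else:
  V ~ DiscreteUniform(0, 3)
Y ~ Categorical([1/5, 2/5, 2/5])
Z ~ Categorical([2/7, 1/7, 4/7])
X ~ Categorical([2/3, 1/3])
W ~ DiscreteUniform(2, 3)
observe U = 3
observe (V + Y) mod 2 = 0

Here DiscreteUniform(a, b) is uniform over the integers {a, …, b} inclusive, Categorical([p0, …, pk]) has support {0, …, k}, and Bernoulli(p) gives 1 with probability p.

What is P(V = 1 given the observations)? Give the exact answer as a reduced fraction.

P(V = 1 | obs) = 2/17

Enumerate traces; 72 have nonzero weight after conditioning:
  (U=3, V=0, Y=0, Z=0, X=0, W=2) weight 2/1365
  (U=3, V=0, Y=0, Z=0, X=0, W=3) weight 2/1365
  (U=3, V=0, Y=0, Z=0, X=1, W=2) weight 1/1365
  (U=3, V=0, Y=0, Z=0, X=1, W=3) weight 1/1365
  (U=3, V=0, Y=0, Z=1, X=0, W=2) weight 1/1365
  (U=3, V=0, Y=0, Z=1, X=0, W=3) weight 1/1365
  (U=3, V=0, Y=0, Z=1, X=1, W=2) weight 1/2730
  (U=3, V=0, Y=0, Z=1, X=1, W=3) weight 1/2730
  (U=3, V=1, Y=1, Z=0, X=0, W=2) weight 2/1365
  (U=3, V=2, Y=0, Z=0, X=0, W=2) weight 2/1365
  … 62 more
Group by V:
  weight(V=0) = 3/65
  weight(V=1) = 1/65
  weight(V=2) = 3/65
  weight(V=3) = 3/130
Total weight = 3/65 + 1/65 + 3/65 + 3/130 = 17/130
P(V=0 | obs) = 3/65 / 17/130 = 6/17
P(V=1 | obs) = 1/65 / 17/130 = 2/17
P(V=2 | obs) = 3/65 / 17/130 = 6/17
P(V=3 | obs) = 3/130 / 17/130 = 3/17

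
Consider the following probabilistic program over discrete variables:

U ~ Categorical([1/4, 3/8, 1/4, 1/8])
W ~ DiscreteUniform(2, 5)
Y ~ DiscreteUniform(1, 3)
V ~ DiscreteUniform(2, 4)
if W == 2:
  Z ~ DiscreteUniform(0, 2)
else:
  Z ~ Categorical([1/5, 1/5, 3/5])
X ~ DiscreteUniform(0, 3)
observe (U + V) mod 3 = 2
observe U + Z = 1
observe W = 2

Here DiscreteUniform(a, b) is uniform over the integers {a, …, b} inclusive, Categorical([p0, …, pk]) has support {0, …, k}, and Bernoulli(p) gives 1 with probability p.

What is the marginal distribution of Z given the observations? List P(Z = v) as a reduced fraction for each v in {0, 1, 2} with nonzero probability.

P(Z=0) = 3/5, P(Z=1) = 2/5

Enumerate traces; 24 have nonzero weight after conditioning:
  (U=0, W=2, Y=1, V=2, Z=1, X=0) weight 1/1728
  (U=0, W=2, Y=1, V=2, Z=1, X=1) weight 1/1728
  (U=0, W=2, Y=1, V=2, Z=1, X=2) weight 1/1728
  (U=0, W=2, Y=1, V=2, Z=1, X=3) weight 1/1728
  (U=0, W=2, Y=2, V=2, Z=1, X=0) weight 1/1728
  (U=0, W=2, Y=2, V=2, Z=1, X=1) weight 1/1728
  (U=0, W=2, Y=2, V=2, Z=1, X=2) weight 1/1728
  (U=0, W=2, Y=2, V=2, Z=1, X=3) weight 1/1728
  (U=1, W=2, Y=1, V=4, Z=0, X=0) weight 1/1152
  … 15 more
Group by Z:
  weight(Z=0) = 1/96
  weight(Z=1) = 1/144
Total weight = 1/96 + 1/144 = 5/288
P(Z=0 | obs) = 1/96 / 5/288 = 3/5
P(Z=1 | obs) = 1/144 / 5/288 = 2/5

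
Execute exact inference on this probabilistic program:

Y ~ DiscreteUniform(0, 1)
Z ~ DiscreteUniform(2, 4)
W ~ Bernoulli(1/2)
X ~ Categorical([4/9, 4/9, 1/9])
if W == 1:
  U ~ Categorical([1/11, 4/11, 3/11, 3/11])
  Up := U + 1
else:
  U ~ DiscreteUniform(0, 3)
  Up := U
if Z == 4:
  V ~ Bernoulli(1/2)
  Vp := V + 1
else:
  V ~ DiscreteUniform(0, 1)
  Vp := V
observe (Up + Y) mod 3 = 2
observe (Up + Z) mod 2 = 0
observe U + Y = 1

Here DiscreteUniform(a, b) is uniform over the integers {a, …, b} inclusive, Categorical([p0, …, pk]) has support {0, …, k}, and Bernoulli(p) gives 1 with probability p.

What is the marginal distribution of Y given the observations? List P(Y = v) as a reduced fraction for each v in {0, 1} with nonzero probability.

Enumerate traces; 18 have nonzero weight after conditioning:
  (Y=0, Z=2, W=1, X=0, U=1, V=0) weight 2/297
  (Y=0, Z=2, W=1, X=0, U=1, V=1) weight 2/297
  (Y=0, Z=2, W=1, X=1, U=1, V=0) weight 2/297
  (Y=0, Z=2, W=1, X=1, U=1, V=1) weight 2/297
  (Y=0, Z=2, W=1, X=2, U=1, V=0) weight 1/594
  (Y=0, Z=2, W=1, X=2, U=1, V=1) weight 1/594
  (Y=0, Z=4, W=1, X=0, U=1, V=0) weight 2/297
  (Y=0, Z=4, W=1, X=0, U=1, V=1) weight 2/297
  (Y=1, Z=3, W=1, X=0, U=0, V=0) weight 1/594
  … 9 more
Group by Y:
  weight(Y=0) = 2/33
  weight(Y=1) = 1/132
Total weight = 2/33 + 1/132 = 3/44
P(Y=0 | obs) = 2/33 / 3/44 = 8/9
P(Y=1 | obs) = 1/132 / 3/44 = 1/9

P(Y=0) = 8/9, P(Y=1) = 1/9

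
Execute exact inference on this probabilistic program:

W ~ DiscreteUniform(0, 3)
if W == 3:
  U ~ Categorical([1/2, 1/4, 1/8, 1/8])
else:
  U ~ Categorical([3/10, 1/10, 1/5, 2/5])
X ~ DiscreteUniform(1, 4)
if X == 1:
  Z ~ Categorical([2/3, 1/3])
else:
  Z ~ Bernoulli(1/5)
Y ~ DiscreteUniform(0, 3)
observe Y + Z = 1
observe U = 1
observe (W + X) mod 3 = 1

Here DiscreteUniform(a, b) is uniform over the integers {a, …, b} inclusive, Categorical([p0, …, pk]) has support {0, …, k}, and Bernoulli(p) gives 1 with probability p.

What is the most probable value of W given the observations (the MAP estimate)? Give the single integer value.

Enumerate traces; 12 have nonzero weight after conditioning:
  (W=0, U=1, X=1, Z=0, Y=1) weight 1/960
  (W=0, U=1, X=1, Z=1, Y=0) weight 1/1920
  (W=0, U=1, X=4, Z=0, Y=1) weight 1/800
  (W=0, U=1, X=4, Z=1, Y=0) weight 1/3200
  (W=1, U=1, X=3, Z=0, Y=1) weight 1/800
  (W=1, U=1, X=3, Z=1, Y=0) weight 1/3200
  (W=2, U=1, X=2, Z=0, Y=1) weight 1/800
  (W=2, U=1, X=2, Z=1, Y=0) weight 1/3200
  (W=3, U=1, X=1, Z=0, Y=1) weight 1/384
  … 3 more
Group by W:
  weight(W=0) = 1/320
  weight(W=1) = 1/640
  weight(W=2) = 1/640
  weight(W=3) = 1/128
Total weight = 1/320 + 1/640 + 1/640 + 1/128 = 9/640
P(W=0 | obs) = 1/320 / 9/640 = 2/9
P(W=1 | obs) = 1/640 / 9/640 = 1/9
P(W=2 | obs) = 1/640 / 9/640 = 1/9
P(W=3 | obs) = 1/128 / 9/640 = 5/9
argmax = 3

argmax_v P(W = v | obs) = 3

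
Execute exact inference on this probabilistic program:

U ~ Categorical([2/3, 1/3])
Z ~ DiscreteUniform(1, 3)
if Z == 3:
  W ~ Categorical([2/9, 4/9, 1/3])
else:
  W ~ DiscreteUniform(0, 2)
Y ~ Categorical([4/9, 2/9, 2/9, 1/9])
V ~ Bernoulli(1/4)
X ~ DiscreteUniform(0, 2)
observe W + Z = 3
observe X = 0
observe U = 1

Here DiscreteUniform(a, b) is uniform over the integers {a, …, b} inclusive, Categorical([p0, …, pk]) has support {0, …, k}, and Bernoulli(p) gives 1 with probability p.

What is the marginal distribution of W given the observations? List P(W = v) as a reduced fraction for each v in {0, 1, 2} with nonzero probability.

Enumerate traces; 24 have nonzero weight after conditioning:
  (U=1, Z=1, W=2, Y=0, V=0, X=0) weight 1/243
  (U=1, Z=1, W=2, Y=0, V=1, X=0) weight 1/729
  (U=1, Z=1, W=2, Y=1, V=0, X=0) weight 1/486
  (U=1, Z=1, W=2, Y=1, V=1, X=0) weight 1/1458
  (U=1, Z=1, W=2, Y=2, V=0, X=0) weight 1/486
  (U=1, Z=1, W=2, Y=2, V=1, X=0) weight 1/1458
  (U=1, Z=1, W=2, Y=3, V=0, X=0) weight 1/972
  (U=1, Z=1, W=2, Y=3, V=1, X=0) weight 1/2916
  (U=1, Z=2, W=1, Y=0, V=0, X=0) weight 1/243
  (U=1, Z=3, W=0, Y=0, V=0, X=0) weight 2/729
  … 14 more
Group by W:
  weight(W=0) = 2/243
  weight(W=1) = 1/81
  weight(W=2) = 1/81
Total weight = 2/243 + 1/81 + 1/81 = 8/243
P(W=0 | obs) = 2/243 / 8/243 = 1/4
P(W=1 | obs) = 1/81 / 8/243 = 3/8
P(W=2 | obs) = 1/81 / 8/243 = 3/8

P(W=0) = 1/4, P(W=1) = 3/8, P(W=2) = 3/8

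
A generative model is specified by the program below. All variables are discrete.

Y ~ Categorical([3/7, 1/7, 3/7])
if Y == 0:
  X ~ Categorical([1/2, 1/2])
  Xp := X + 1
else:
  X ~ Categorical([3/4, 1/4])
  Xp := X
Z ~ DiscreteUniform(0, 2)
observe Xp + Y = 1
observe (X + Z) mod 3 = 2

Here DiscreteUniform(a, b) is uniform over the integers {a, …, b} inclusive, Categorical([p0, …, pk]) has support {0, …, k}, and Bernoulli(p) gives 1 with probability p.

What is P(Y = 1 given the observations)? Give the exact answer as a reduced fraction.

Enumerate traces; 2 have nonzero weight after conditioning:
  (Y=0, X=0, Z=2) weight 1/14
  (Y=1, X=0, Z=2) weight 1/28
Group by Y:
  weight(Y=0) = 1/14
  weight(Y=1) = 1/28
Total weight = 1/14 + 1/28 = 3/28
P(Y=0 | obs) = 1/14 / 3/28 = 2/3
P(Y=1 | obs) = 1/28 / 3/28 = 1/3

P(Y = 1 | obs) = 1/3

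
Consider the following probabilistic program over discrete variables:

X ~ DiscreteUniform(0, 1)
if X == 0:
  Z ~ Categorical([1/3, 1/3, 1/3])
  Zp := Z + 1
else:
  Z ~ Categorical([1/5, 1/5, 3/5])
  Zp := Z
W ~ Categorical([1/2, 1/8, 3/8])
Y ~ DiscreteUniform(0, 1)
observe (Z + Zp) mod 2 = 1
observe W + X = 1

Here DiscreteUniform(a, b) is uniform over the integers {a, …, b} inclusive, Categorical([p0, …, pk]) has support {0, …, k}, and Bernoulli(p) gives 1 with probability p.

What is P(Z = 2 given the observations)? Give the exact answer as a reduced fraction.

P(Z = 2 | obs) = 1/3

Enumerate traces; 6 have nonzero weight after conditioning:
  (X=0, Z=0, W=1, Y=0) weight 1/96
  (X=0, Z=0, W=1, Y=1) weight 1/96
  (X=0, Z=1, W=1, Y=0) weight 1/96
  (X=0, Z=1, W=1, Y=1) weight 1/96
  (X=0, Z=2, W=1, Y=0) weight 1/96
  (X=0, Z=2, W=1, Y=1) weight 1/96
Group by Z:
  weight(Z=0) = 1/48
  weight(Z=1) = 1/48
  weight(Z=2) = 1/48
Total weight = 1/48 + 1/48 + 1/48 = 1/16
P(Z=0 | obs) = 1/48 / 1/16 = 1/3
P(Z=1 | obs) = 1/48 / 1/16 = 1/3
P(Z=2 | obs) = 1/48 / 1/16 = 1/3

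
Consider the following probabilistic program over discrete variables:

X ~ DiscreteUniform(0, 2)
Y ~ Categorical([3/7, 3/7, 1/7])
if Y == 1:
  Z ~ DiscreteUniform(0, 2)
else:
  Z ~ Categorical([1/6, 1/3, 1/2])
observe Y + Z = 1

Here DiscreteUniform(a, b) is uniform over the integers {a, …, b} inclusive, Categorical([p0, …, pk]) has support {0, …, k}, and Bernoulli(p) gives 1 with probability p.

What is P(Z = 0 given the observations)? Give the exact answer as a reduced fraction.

Enumerate traces; 6 have nonzero weight after conditioning:
  (X=0, Y=0, Z=1) weight 1/21
  (X=0, Y=1, Z=0) weight 1/21
  (X=1, Y=0, Z=1) weight 1/21
  (X=1, Y=1, Z=0) weight 1/21
  (X=2, Y=0, Z=1) weight 1/21
  (X=2, Y=1, Z=0) weight 1/21
Group by Z:
  weight(Z=0) = 1/7
  weight(Z=1) = 1/7
Total weight = 1/7 + 1/7 = 2/7
P(Z=0 | obs) = 1/7 / 2/7 = 1/2
P(Z=1 | obs) = 1/7 / 2/7 = 1/2

P(Z = 0 | obs) = 1/2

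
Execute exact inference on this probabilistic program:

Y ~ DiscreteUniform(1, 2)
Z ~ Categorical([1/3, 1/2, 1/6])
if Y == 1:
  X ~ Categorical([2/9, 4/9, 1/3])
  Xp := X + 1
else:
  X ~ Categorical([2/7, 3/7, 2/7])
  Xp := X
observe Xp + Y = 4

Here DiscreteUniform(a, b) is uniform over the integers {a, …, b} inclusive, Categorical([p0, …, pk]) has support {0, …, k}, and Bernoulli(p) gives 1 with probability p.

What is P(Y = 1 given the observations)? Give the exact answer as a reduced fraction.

P(Y = 1 | obs) = 7/13

Enumerate traces; 6 have nonzero weight after conditioning:
  (Y=1, Z=0, X=2) weight 1/18
  (Y=1, Z=1, X=2) weight 1/12
  (Y=1, Z=2, X=2) weight 1/36
  (Y=2, Z=0, X=2) weight 1/21
  (Y=2, Z=1, X=2) weight 1/14
  (Y=2, Z=2, X=2) weight 1/42
Group by Y:
  weight(Y=1) = 1/6
  weight(Y=2) = 1/7
Total weight = 1/6 + 1/7 = 13/42
P(Y=1 | obs) = 1/6 / 13/42 = 7/13
P(Y=2 | obs) = 1/7 / 13/42 = 6/13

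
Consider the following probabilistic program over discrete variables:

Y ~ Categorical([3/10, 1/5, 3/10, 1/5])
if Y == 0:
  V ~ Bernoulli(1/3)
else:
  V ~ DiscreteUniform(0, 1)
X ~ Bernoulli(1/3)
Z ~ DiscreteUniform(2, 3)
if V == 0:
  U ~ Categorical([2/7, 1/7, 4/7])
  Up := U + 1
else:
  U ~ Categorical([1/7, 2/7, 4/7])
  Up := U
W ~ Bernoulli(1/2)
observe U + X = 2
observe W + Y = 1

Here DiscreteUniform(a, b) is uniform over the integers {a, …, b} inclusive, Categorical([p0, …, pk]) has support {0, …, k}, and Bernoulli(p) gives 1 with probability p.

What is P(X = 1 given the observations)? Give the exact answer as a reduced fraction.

P(X = 1 | obs) = 7/47

Enumerate traces; 16 have nonzero weight after conditioning:
  (Y=0, V=0, X=0, Z=2, U=2, W=1) weight 2/105
  (Y=0, V=0, X=0, Z=3, U=2, W=1) weight 2/105
  (Y=0, V=0, X=1, Z=2, U=1, W=1) weight 1/420
  (Y=0, V=0, X=1, Z=3, U=1, W=1) weight 1/420
  (Y=0, V=1, X=0, Z=2, U=2, W=1) weight 1/105
  (Y=0, V=1, X=0, Z=3, U=2, W=1) weight 1/105
  (Y=0, V=1, X=1, Z=2, U=1, W=1) weight 1/420
  (Y=0, V=1, X=1, Z=3, U=1, W=1) weight 1/420
  … 8 more
Group by X:
  weight(X=0) = 2/21
  weight(X=1) = 1/60
Total weight = 2/21 + 1/60 = 47/420
P(X=0 | obs) = 2/21 / 47/420 = 40/47
P(X=1 | obs) = 1/60 / 47/420 = 7/47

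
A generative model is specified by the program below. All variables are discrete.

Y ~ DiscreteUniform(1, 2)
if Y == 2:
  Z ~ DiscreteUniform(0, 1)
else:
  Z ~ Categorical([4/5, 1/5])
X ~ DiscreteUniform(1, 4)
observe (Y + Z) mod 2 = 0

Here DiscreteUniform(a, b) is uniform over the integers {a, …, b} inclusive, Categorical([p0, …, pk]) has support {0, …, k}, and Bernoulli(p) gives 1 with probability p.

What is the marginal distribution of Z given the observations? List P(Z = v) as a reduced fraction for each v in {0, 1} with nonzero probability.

Enumerate traces; 8 have nonzero weight after conditioning:
  (Y=1, Z=1, X=1) weight 1/40
  (Y=1, Z=1, X=2) weight 1/40
  (Y=1, Z=1, X=3) weight 1/40
  (Y=1, Z=1, X=4) weight 1/40
  (Y=2, Z=0, X=1) weight 1/16
  (Y=2, Z=0, X=2) weight 1/16
  (Y=2, Z=0, X=3) weight 1/16
  (Y=2, Z=0, X=4) weight 1/16
Group by Z:
  weight(Z=0) = 1/4
  weight(Z=1) = 1/10
Total weight = 1/4 + 1/10 = 7/20
P(Z=0 | obs) = 1/4 / 7/20 = 5/7
P(Z=1 | obs) = 1/10 / 7/20 = 2/7

P(Z=0) = 5/7, P(Z=1) = 2/7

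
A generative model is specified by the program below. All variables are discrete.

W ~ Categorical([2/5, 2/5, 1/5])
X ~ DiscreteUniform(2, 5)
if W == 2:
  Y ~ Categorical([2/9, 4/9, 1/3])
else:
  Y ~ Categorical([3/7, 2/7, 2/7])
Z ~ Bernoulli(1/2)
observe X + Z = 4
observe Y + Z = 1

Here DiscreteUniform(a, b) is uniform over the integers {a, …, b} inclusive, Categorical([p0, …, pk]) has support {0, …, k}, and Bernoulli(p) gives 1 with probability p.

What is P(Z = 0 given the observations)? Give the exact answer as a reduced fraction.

P(Z = 0 | obs) = 50/111

Enumerate traces; 6 have nonzero weight after conditioning:
  (W=0, X=3, Y=0, Z=1) weight 3/140
  (W=0, X=4, Y=1, Z=0) weight 1/70
  (W=1, X=3, Y=0, Z=1) weight 3/140
  (W=1, X=4, Y=1, Z=0) weight 1/70
  (W=2, X=3, Y=0, Z=1) weight 1/180
  (W=2, X=4, Y=1, Z=0) weight 1/90
Group by Z:
  weight(Z=0) = 5/126
  weight(Z=1) = 61/1260
Total weight = 5/126 + 61/1260 = 37/420
P(Z=0 | obs) = 5/126 / 37/420 = 50/111
P(Z=1 | obs) = 61/1260 / 37/420 = 61/111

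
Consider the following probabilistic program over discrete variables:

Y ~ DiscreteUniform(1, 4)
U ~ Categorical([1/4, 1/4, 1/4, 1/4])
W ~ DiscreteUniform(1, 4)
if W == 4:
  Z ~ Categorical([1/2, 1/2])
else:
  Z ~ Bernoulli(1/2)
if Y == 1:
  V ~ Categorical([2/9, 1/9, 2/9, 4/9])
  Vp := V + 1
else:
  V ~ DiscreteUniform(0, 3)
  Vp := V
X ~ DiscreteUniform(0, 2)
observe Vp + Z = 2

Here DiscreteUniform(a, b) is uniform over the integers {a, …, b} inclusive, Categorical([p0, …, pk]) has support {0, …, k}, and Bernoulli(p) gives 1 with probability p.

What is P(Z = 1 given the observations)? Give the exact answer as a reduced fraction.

Enumerate traces; 384 have nonzero weight after conditioning:
  (Y=1, U=0, W=1, Z=0, V=1, X=0) weight 1/3456
  (Y=1, U=0, W=1, Z=0, V=1, X=1) weight 1/3456
  (Y=1, U=0, W=1, Z=0, V=1, X=2) weight 1/3456
  (Y=1, U=0, W=1, Z=1, V=0, X=0) weight 1/1728
  (Y=1, U=0, W=1, Z=1, V=0, X=1) weight 1/1728
  (Y=1, U=0, W=1, Z=1, V=0, X=2) weight 1/1728
  (Y=1, U=0, W=2, Z=0, V=1, X=0) weight 1/3456
  (Y=1, U=0, W=2, Z=0, V=1, X=1) weight 1/3456
  … 376 more
Group by Z:
  weight(Z=0) = 31/288
  weight(Z=1) = 35/288
Total weight = 31/288 + 35/288 = 11/48
P(Z=0 | obs) = 31/288 / 11/48 = 31/66
P(Z=1 | obs) = 35/288 / 11/48 = 35/66

P(Z = 1 | obs) = 35/66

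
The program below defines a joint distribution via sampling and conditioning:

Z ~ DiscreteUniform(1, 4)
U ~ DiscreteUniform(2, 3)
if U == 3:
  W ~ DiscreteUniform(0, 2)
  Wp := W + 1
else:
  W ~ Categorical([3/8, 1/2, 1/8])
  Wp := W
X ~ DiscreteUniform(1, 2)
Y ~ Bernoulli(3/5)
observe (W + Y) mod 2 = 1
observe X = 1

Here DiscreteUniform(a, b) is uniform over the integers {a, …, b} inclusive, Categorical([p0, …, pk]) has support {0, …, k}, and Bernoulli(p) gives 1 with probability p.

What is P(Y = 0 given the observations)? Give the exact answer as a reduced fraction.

Enumerate traces; 24 have nonzero weight after conditioning:
  (Z=1, U=2, W=0, X=1, Y=1) weight 9/640
  (Z=1, U=2, W=1, X=1, Y=0) weight 1/80
  (Z=1, U=2, W=2, X=1, Y=1) weight 3/640
  (Z=1, U=3, W=0, X=1, Y=1) weight 1/80
  (Z=1, U=3, W=1, X=1, Y=0) weight 1/120
  (Z=1, U=3, W=2, X=1, Y=1) weight 1/80
  (Z=2, U=2, W=0, X=1, Y=1) weight 9/640
  (Z=2, U=2, W=1, X=1, Y=0) weight 1/80
  … 16 more
Group by Y:
  weight(Y=0) = 1/12
  weight(Y=1) = 7/40
Total weight = 1/12 + 7/40 = 31/120
P(Y=0 | obs) = 1/12 / 31/120 = 10/31
P(Y=1 | obs) = 7/40 / 31/120 = 21/31

P(Y = 0 | obs) = 10/31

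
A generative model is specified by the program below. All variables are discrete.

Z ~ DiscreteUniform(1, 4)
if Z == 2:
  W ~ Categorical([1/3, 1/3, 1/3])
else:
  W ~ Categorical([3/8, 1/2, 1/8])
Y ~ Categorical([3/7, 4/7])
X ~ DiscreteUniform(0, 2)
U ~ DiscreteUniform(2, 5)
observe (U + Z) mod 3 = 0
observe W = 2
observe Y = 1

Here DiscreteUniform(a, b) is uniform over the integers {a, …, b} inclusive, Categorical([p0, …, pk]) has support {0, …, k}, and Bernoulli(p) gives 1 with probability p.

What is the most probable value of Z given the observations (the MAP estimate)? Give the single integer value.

Enumerate traces; 18 have nonzero weight after conditioning:
  (Z=1, W=2, Y=1, X=0, U=2) weight 1/672
  (Z=1, W=2, Y=1, X=0, U=5) weight 1/672
  (Z=1, W=2, Y=1, X=1, U=2) weight 1/672
  (Z=1, W=2, Y=1, X=1, U=5) weight 1/672
  (Z=1, W=2, Y=1, X=2, U=2) weight 1/672
  (Z=1, W=2, Y=1, X=2, U=5) weight 1/672
  (Z=2, W=2, Y=1, X=0, U=4) weight 1/252
  (Z=2, W=2, Y=1, X=1, U=4) weight 1/252
  (Z=3, W=2, Y=1, X=0, U=3) weight 1/672
  (Z=4, W=2, Y=1, X=0, U=2) weight 1/672
  … 8 more
Group by Z:
  weight(Z=1) = 1/112
  weight(Z=2) = 1/84
  weight(Z=3) = 1/224
  weight(Z=4) = 1/112
Total weight = 1/112 + 1/84 + 1/224 + 1/112 = 23/672
P(Z=1 | obs) = 1/112 / 23/672 = 6/23
P(Z=2 | obs) = 1/84 / 23/672 = 8/23
P(Z=3 | obs) = 1/224 / 23/672 = 3/23
P(Z=4 | obs) = 1/112 / 23/672 = 6/23
argmax = 2

argmax_v P(Z = v | obs) = 2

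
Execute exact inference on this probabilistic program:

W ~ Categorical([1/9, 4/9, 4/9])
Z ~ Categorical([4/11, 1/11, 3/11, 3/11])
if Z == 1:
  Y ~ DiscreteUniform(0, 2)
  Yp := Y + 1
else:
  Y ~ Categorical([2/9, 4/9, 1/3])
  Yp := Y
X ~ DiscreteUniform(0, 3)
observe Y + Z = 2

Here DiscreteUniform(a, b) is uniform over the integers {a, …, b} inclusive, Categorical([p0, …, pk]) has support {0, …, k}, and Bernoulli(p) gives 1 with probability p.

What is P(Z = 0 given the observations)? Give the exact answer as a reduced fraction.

P(Z = 0 | obs) = 4/7

Enumerate traces; 36 have nonzero weight after conditioning:
  (W=0, Z=0, Y=2, X=0) weight 1/297
  (W=0, Z=0, Y=2, X=1) weight 1/297
  (W=0, Z=0, Y=2, X=2) weight 1/297
  (W=0, Z=0, Y=2, X=3) weight 1/297
  (W=0, Z=1, Y=1, X=0) weight 1/1188
  (W=0, Z=1, Y=1, X=1) weight 1/1188
  (W=0, Z=1, Y=1, X=2) weight 1/1188
  (W=0, Z=1, Y=1, X=3) weight 1/1188
  (W=0, Z=2, Y=0, X=0) weight 1/594
  … 27 more
Group by Z:
  weight(Z=0) = 4/33
  weight(Z=1) = 1/33
  weight(Z=2) = 2/33
Total weight = 4/33 + 1/33 + 2/33 = 7/33
P(Z=0 | obs) = 4/33 / 7/33 = 4/7
P(Z=1 | obs) = 1/33 / 7/33 = 1/7
P(Z=2 | obs) = 2/33 / 7/33 = 2/7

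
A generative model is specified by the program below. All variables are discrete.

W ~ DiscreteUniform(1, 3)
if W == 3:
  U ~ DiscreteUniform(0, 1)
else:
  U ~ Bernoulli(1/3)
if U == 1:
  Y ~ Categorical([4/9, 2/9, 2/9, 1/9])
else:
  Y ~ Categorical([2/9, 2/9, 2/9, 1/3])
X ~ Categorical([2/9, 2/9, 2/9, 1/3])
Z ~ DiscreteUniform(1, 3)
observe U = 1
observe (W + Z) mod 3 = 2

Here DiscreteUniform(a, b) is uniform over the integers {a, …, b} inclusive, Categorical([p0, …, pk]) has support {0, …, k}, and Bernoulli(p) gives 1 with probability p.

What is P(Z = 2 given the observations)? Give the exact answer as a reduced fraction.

P(Z = 2 | obs) = 3/7

Enumerate traces; 48 have nonzero weight after conditioning:
  (W=1, U=1, Y=0, X=0, Z=1) weight 8/2187
  (W=1, U=1, Y=0, X=1, Z=1) weight 8/2187
  (W=1, U=1, Y=0, X=2, Z=1) weight 8/2187
  (W=1, U=1, Y=0, X=3, Z=1) weight 4/729
  (W=1, U=1, Y=1, X=0, Z=1) weight 4/2187
  (W=1, U=1, Y=1, X=1, Z=1) weight 4/2187
  (W=1, U=1, Y=1, X=2, Z=1) weight 4/2187
  (W=1, U=1, Y=1, X=3, Z=1) weight 2/729
  (W=2, U=1, Y=0, X=0, Z=3) weight 8/2187
  (W=3, U=1, Y=0, X=0, Z=2) weight 4/729
  … 38 more
Group by Z:
  weight(Z=1) = 1/27
  weight(Z=2) = 1/18
  weight(Z=3) = 1/27
Total weight = 1/27 + 1/18 + 1/27 = 7/54
P(Z=1 | obs) = 1/27 / 7/54 = 2/7
P(Z=2 | obs) = 1/18 / 7/54 = 3/7
P(Z=3 | obs) = 1/27 / 7/54 = 2/7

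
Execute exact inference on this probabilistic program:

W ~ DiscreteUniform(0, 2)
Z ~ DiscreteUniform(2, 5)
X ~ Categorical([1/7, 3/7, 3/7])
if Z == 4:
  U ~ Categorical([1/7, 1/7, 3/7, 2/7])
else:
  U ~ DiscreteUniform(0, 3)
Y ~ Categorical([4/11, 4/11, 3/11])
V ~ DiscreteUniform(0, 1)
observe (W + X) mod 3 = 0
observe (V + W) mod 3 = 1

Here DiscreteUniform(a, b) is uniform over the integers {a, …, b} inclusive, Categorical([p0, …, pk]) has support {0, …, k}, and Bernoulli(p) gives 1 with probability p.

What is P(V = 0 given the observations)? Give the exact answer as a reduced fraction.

Enumerate traces; 96 have nonzero weight after conditioning:
  (W=0, Z=2, X=0, U=0, Y=0, V=1) weight 1/1848
  (W=0, Z=2, X=0, U=0, Y=1, V=1) weight 1/1848
  (W=0, Z=2, X=0, U=0, Y=2, V=1) weight 1/2464
  (W=0, Z=2, X=0, U=1, Y=0, V=1) weight 1/1848
  (W=0, Z=2, X=0, U=1, Y=1, V=1) weight 1/1848
  (W=0, Z=2, X=0, U=1, Y=2, V=1) weight 1/2464
  (W=0, Z=2, X=0, U=2, Y=0, V=1) weight 1/1848
  (W=0, Z=2, X=0, U=2, Y=1, V=1) weight 1/1848
  (W=1, Z=2, X=2, U=0, Y=0, V=0) weight 1/616
  … 87 more
Group by V:
  weight(V=0) = 1/14
  weight(V=1) = 1/42
Total weight = 1/14 + 1/42 = 2/21
P(V=0 | obs) = 1/14 / 2/21 = 3/4
P(V=1 | obs) = 1/42 / 2/21 = 1/4

P(V = 0 | obs) = 3/4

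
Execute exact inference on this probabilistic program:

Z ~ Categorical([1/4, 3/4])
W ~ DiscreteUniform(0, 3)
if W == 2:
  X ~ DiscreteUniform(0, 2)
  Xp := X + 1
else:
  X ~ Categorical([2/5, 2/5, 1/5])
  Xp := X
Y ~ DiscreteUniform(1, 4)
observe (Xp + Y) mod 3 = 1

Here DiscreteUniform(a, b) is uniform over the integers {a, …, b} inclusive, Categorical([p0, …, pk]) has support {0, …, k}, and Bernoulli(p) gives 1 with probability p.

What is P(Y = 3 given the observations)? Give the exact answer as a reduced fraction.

Enumerate traces; 32 have nonzero weight after conditioning:
  (Z=0, W=0, X=0, Y=1) weight 1/160
  (Z=0, W=0, X=0, Y=4) weight 1/160
  (Z=0, W=0, X=1, Y=3) weight 1/160
  (Z=0, W=0, X=2, Y=2) weight 1/320
  (Z=0, W=1, X=0, Y=1) weight 1/160
  (Z=0, W=1, X=0, Y=4) weight 1/160
  (Z=0, W=1, X=1, Y=3) weight 1/160
  (Z=0, W=1, X=2, Y=2) weight 1/320
  … 24 more
Group by Y:
  weight(Y=1) = 23/240
  weight(Y=2) = 7/120
  weight(Y=3) = 23/240
  weight(Y=4) = 23/240
Total weight = 23/240 + 7/120 + 23/240 + 23/240 = 83/240
P(Y=1 | obs) = 23/240 / 83/240 = 23/83
P(Y=2 | obs) = 7/120 / 83/240 = 14/83
P(Y=3 | obs) = 23/240 / 83/240 = 23/83
P(Y=4 | obs) = 23/240 / 83/240 = 23/83

P(Y = 3 | obs) = 23/83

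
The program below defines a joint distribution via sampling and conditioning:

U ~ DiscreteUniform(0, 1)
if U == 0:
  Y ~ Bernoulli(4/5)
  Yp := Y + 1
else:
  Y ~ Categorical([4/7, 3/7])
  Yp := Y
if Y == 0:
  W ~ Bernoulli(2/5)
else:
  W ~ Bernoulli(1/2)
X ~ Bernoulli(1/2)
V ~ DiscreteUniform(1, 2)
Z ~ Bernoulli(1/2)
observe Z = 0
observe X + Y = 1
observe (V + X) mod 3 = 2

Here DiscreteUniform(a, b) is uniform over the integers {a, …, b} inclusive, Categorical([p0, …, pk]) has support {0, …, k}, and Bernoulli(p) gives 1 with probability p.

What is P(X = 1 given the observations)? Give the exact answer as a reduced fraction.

P(X = 1 | obs) = 27/70

Enumerate traces; 8 have nonzero weight after conditioning:
  (U=0, Y=0, W=0, X=1, V=1, Z=0) weight 3/400
  (U=0, Y=0, W=1, X=1, V=1, Z=0) weight 1/200
  (U=0, Y=1, W=0, X=0, V=2, Z=0) weight 1/40
  (U=0, Y=1, W=1, X=0, V=2, Z=0) weight 1/40
  (U=1, Y=0, W=0, X=1, V=1, Z=0) weight 3/140
  (U=1, Y=0, W=1, X=1, V=1, Z=0) weight 1/70
  (U=1, Y=1, W=0, X=0, V=2, Z=0) weight 3/224
  (U=1, Y=1, W=1, X=0, V=2, Z=0) weight 3/224
Group by X:
  weight(X=0) = 43/560
  weight(X=1) = 27/560
Total weight = 43/560 + 27/560 = 1/8
P(X=0 | obs) = 43/560 / 1/8 = 43/70
P(X=1 | obs) = 27/560 / 1/8 = 27/70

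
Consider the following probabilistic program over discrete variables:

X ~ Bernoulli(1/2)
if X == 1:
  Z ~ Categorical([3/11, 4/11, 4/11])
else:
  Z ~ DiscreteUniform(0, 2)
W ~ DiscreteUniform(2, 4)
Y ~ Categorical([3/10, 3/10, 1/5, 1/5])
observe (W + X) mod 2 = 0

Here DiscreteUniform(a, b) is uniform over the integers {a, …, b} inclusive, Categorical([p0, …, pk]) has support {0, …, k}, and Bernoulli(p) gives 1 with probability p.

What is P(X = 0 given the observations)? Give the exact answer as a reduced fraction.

Enumerate traces; 36 have nonzero weight after conditioning:
  (X=0, Z=0, W=2, Y=0) weight 1/60
  (X=0, Z=0, W=2, Y=1) weight 1/60
  (X=0, Z=0, W=2, Y=2) weight 1/90
  (X=0, Z=0, W=2, Y=3) weight 1/90
  (X=0, Z=0, W=4, Y=0) weight 1/60
  (X=0, Z=0, W=4, Y=1) weight 1/60
  (X=0, Z=0, W=4, Y=2) weight 1/90
  (X=0, Z=0, W=4, Y=3) weight 1/90
  (X=1, Z=0, W=3, Y=0) weight 3/220
  … 27 more
Group by X:
  weight(X=0) = 1/3
  weight(X=1) = 1/6
Total weight = 1/3 + 1/6 = 1/2
P(X=0 | obs) = 1/3 / 1/2 = 2/3
P(X=1 | obs) = 1/6 / 1/2 = 1/3

P(X = 0 | obs) = 2/3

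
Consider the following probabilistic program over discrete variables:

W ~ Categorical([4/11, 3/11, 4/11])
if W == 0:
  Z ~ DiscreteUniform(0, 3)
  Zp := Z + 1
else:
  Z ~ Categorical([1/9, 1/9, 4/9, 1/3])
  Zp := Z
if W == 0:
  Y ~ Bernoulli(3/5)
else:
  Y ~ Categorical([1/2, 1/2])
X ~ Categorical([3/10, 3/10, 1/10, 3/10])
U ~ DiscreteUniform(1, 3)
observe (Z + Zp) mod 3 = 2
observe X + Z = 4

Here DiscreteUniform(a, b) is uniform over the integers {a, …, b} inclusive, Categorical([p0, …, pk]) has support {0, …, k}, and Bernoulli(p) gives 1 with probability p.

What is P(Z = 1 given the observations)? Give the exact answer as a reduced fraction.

Enumerate traces; 18 have nonzero weight after conditioning:
  (W=0, Z=2, Y=0, X=2, U=1) weight 1/825
  (W=0, Z=2, Y=0, X=2, U=2) weight 1/825
  (W=0, Z=2, Y=0, X=2, U=3) weight 1/825
  (W=0, Z=2, Y=1, X=2, U=1) weight 1/550
  (W=0, Z=2, Y=1, X=2, U=2) weight 1/550
  (W=0, Z=2, Y=1, X=2, U=3) weight 1/550
  (W=1, Z=1, Y=0, X=3, U=1) weight 1/660
  (W=1, Z=1, Y=0, X=3, U=2) weight 1/660
  … 10 more
Group by Z:
  weight(Z=1) = 7/330
  weight(Z=2) = 1/110
Total weight = 7/330 + 1/110 = 1/33
P(Z=1 | obs) = 7/330 / 1/33 = 7/10
P(Z=2 | obs) = 1/110 / 1/33 = 3/10

P(Z = 1 | obs) = 7/10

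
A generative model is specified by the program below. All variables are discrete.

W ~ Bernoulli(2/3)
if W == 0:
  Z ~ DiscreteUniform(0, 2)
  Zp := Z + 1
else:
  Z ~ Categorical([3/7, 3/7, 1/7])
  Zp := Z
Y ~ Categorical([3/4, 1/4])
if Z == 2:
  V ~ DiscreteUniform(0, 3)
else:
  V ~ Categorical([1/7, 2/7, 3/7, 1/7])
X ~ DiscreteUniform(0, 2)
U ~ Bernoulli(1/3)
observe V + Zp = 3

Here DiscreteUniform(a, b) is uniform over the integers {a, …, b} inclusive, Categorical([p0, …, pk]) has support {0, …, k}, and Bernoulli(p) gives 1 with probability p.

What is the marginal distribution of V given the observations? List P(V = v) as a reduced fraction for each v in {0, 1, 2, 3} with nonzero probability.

Enumerate traces; 72 have nonzero weight after conditioning:
  (W=0, Z=0, Y=0, V=2, X=0, U=0) weight 1/126
  (W=0, Z=0, Y=0, V=2, X=0, U=1) weight 1/252
  (W=0, Z=0, Y=0, V=2, X=1, U=0) weight 1/126
  (W=0, Z=0, Y=0, V=2, X=1, U=1) weight 1/252
  (W=0, Z=0, Y=0, V=2, X=2, U=0) weight 1/126
  (W=0, Z=0, Y=0, V=2, X=2, U=1) weight 1/252
  (W=0, Z=0, Y=1, V=2, X=0, U=0) weight 1/378
  (W=0, Z=0, Y=1, V=2, X=0, U=1) weight 1/756
  (W=0, Z=1, Y=0, V=1, X=0, U=0) weight 1/189
  (W=0, Z=2, Y=0, V=0, X=0, U=0) weight 1/216
  … 62 more
Group by V:
  weight(V=0) = 1/36
  weight(V=1) = 1/18
  weight(V=2) = 25/147
  weight(V=3) = 2/49
Total weight = 1/36 + 1/18 + 25/147 + 2/49 = 173/588
P(V=0 | obs) = 1/36 / 173/588 = 49/519
P(V=1 | obs) = 1/18 / 173/588 = 98/519
P(V=2 | obs) = 25/147 / 173/588 = 100/173
P(V=3 | obs) = 2/49 / 173/588 = 24/173

P(V=0) = 49/519, P(V=1) = 98/519, P(V=2) = 100/173, P(V=3) = 24/173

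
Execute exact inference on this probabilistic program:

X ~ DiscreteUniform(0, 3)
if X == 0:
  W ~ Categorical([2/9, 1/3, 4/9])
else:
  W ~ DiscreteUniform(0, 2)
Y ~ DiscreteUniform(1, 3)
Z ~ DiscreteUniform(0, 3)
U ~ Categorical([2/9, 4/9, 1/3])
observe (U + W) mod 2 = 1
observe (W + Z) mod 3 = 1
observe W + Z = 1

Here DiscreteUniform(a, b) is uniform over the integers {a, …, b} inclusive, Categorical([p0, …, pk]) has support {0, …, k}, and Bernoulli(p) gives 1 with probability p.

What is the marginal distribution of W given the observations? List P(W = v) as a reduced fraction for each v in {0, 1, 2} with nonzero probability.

Enumerate traces; 36 have nonzero weight after conditioning:
  (X=0, W=0, Y=1, Z=1, U=1) weight 1/486
  (X=0, W=0, Y=2, Z=1, U=1) weight 1/486
  (X=0, W=0, Y=3, Z=1, U=1) weight 1/486
  (X=0, W=1, Y=1, Z=0, U=0) weight 1/648
  (X=0, W=1, Y=1, Z=0, U=2) weight 1/432
  (X=0, W=1, Y=2, Z=0, U=0) weight 1/648
  (X=0, W=1, Y=2, Z=0, U=2) weight 1/432
  (X=0, W=1, Y=3, Z=0, U=0) weight 1/648
  … 28 more
Group by W:
  weight(W=0) = 11/324
  weight(W=1) = 5/108
Total weight = 11/324 + 5/108 = 13/162
P(W=0 | obs) = 11/324 / 13/162 = 11/26
P(W=1 | obs) = 5/108 / 13/162 = 15/26

P(W=0) = 11/26, P(W=1) = 15/26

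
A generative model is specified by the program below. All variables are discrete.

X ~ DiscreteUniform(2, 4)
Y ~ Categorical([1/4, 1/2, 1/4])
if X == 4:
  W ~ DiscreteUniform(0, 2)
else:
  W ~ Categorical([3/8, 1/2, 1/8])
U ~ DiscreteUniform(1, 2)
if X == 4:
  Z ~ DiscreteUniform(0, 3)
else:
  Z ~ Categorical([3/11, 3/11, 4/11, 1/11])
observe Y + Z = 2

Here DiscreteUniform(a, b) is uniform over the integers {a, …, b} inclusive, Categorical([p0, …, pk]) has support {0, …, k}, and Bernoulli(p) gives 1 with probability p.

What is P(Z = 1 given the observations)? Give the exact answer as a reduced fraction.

P(Z = 1 | obs) = 35/74

Enumerate traces; 54 have nonzero weight after conditioning:
  (X=2, Y=0, W=0, U=1, Z=2) weight 1/176
  (X=2, Y=0, W=0, U=2, Z=2) weight 1/176
  (X=2, Y=0, W=1, U=1, Z=2) weight 1/132
  (X=2, Y=0, W=1, U=2, Z=2) weight 1/132
  (X=2, Y=0, W=2, U=1, Z=2) weight 1/528
  (X=2, Y=0, W=2, U=2, Z=2) weight 1/528
  (X=2, Y=1, W=0, U=1, Z=1) weight 3/352
  (X=2, Y=1, W=0, U=2, Z=1) weight 3/352
  (X=2, Y=2, W=0, U=1, Z=0) weight 3/704
  … 45 more
Group by Z:
  weight(Z=0) = 35/528
  weight(Z=1) = 35/264
  weight(Z=2) = 43/528
Total weight = 35/528 + 35/264 + 43/528 = 37/132
P(Z=0 | obs) = 35/528 / 37/132 = 35/148
P(Z=1 | obs) = 35/264 / 37/132 = 35/74
P(Z=2 | obs) = 43/528 / 37/132 = 43/148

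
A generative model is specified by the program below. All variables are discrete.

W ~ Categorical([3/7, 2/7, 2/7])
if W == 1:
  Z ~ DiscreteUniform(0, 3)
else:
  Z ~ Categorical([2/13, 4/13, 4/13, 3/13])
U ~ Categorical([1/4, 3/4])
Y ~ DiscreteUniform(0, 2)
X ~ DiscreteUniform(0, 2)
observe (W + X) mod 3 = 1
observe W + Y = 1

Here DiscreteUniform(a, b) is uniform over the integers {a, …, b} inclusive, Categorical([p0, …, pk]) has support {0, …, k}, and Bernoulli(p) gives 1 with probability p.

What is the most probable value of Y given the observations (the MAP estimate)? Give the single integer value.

argmax_v P(Y = v | obs) = 1

Enumerate traces; 16 have nonzero weight after conditioning:
  (W=0, Z=0, U=0, Y=1, X=1) weight 1/546
  (W=0, Z=0, U=1, Y=1, X=1) weight 1/182
  (W=0, Z=1, U=0, Y=1, X=1) weight 1/273
  (W=0, Z=1, U=1, Y=1, X=1) weight 1/91
  (W=0, Z=2, U=0, Y=1, X=1) weight 1/273
  (W=0, Z=2, U=1, Y=1, X=1) weight 1/91
  (W=0, Z=3, U=0, Y=1, X=1) weight 1/364
  (W=0, Z=3, U=1, Y=1, X=1) weight 3/364
  (W=1, Z=0, U=0, Y=0, X=0) weight 1/504
  … 7 more
Group by Y:
  weight(Y=0) = 2/63
  weight(Y=1) = 1/21
Total weight = 2/63 + 1/21 = 5/63
P(Y=0 | obs) = 2/63 / 5/63 = 2/5
P(Y=1 | obs) = 1/21 / 5/63 = 3/5
argmax = 1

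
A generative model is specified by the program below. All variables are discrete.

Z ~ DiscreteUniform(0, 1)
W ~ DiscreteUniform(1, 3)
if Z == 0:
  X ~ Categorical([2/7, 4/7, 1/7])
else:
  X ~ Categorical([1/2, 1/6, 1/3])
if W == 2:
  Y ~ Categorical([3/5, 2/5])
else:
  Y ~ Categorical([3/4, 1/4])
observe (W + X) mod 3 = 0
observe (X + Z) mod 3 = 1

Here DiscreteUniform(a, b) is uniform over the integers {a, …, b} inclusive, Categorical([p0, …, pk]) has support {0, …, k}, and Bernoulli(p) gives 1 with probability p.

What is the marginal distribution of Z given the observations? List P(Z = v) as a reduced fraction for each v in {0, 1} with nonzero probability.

P(Z=0) = 8/15, P(Z=1) = 7/15

Enumerate traces; 4 have nonzero weight after conditioning:
  (Z=0, W=2, X=1, Y=0) weight 2/35
  (Z=0, W=2, X=1, Y=1) weight 4/105
  (Z=1, W=3, X=0, Y=0) weight 1/16
  (Z=1, W=3, X=0, Y=1) weight 1/48
Group by Z:
  weight(Z=0) = 2/21
  weight(Z=1) = 1/12
Total weight = 2/21 + 1/12 = 5/28
P(Z=0 | obs) = 2/21 / 5/28 = 8/15
P(Z=1 | obs) = 1/12 / 5/28 = 7/15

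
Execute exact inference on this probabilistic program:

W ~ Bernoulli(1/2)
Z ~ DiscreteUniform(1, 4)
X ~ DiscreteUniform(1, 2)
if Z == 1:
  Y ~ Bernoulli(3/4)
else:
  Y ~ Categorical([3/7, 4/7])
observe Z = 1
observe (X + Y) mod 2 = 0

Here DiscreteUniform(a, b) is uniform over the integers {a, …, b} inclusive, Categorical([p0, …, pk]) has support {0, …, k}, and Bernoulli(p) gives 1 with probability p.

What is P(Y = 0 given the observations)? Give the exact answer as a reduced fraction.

Enumerate traces; 4 have nonzero weight after conditioning:
  (W=0, Z=1, X=1, Y=1) weight 3/64
  (W=0, Z=1, X=2, Y=0) weight 1/64
  (W=1, Z=1, X=1, Y=1) weight 3/64
  (W=1, Z=1, X=2, Y=0) weight 1/64
Group by Y:
  weight(Y=0) = 1/32
  weight(Y=1) = 3/32
Total weight = 1/32 + 3/32 = 1/8
P(Y=0 | obs) = 1/32 / 1/8 = 1/4
P(Y=1 | obs) = 3/32 / 1/8 = 3/4

P(Y = 0 | obs) = 1/4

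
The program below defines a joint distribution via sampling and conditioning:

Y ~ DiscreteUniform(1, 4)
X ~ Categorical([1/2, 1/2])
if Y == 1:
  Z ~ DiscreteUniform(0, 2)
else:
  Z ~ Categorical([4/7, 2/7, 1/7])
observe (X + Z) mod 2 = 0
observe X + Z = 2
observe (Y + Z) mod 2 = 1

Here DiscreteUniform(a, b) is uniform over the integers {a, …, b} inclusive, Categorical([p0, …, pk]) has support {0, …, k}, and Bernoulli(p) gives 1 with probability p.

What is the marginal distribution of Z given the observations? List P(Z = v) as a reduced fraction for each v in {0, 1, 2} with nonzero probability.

Enumerate traces; 4 have nonzero weight after conditioning:
  (Y=1, X=0, Z=2) weight 1/24
  (Y=2, X=1, Z=1) weight 1/28
  (Y=3, X=0, Z=2) weight 1/56
  (Y=4, X=1, Z=1) weight 1/28
Group by Z:
  weight(Z=1) = 1/14
  weight(Z=2) = 5/84
Total weight = 1/14 + 5/84 = 11/84
P(Z=1 | obs) = 1/14 / 11/84 = 6/11
P(Z=2 | obs) = 5/84 / 11/84 = 5/11

P(Z=1) = 6/11, P(Z=2) = 5/11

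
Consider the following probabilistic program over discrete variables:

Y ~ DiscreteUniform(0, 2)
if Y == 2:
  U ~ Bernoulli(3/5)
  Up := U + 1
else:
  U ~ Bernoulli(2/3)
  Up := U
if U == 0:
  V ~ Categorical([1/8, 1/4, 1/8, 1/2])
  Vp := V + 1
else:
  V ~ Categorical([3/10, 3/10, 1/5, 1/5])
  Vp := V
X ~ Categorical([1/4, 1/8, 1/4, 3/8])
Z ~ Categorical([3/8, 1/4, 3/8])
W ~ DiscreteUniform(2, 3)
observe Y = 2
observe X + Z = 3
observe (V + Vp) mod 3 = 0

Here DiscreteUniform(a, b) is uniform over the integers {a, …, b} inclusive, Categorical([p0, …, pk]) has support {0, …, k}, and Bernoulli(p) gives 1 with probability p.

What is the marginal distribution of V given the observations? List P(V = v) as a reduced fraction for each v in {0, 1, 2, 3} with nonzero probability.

P(V=0) = 9/20, P(V=1) = 1/4, P(V=3) = 3/10

Enumerate traces; 18 have nonzero weight after conditioning:
  (Y=2, U=0, V=1, X=1, Z=2, W=2) weight 1/1280
  (Y=2, U=0, V=1, X=1, Z=2, W=3) weight 1/1280
  (Y=2, U=0, V=1, X=2, Z=1, W=2) weight 1/960
  (Y=2, U=0, V=1, X=2, Z=1, W=3) weight 1/960
  (Y=2, U=0, V=1, X=3, Z=0, W=2) weight 3/1280
  (Y=2, U=0, V=1, X=3, Z=0, W=3) weight 3/1280
  (Y=2, U=1, V=0, X=1, Z=2, W=2) weight 9/6400
  (Y=2, U=1, V=0, X=1, Z=2, W=3) weight 9/6400
  (Y=2, U=1, V=3, X=1, Z=2, W=2) weight 3/3200
  … 9 more
Group by V:
  weight(V=0) = 3/200
  weight(V=1) = 1/120
  weight(V=3) = 1/100
Total weight = 3/200 + 1/120 + 1/100 = 1/30
P(V=0 | obs) = 3/200 / 1/30 = 9/20
P(V=1 | obs) = 1/120 / 1/30 = 1/4
P(V=3 | obs) = 1/100 / 1/30 = 3/10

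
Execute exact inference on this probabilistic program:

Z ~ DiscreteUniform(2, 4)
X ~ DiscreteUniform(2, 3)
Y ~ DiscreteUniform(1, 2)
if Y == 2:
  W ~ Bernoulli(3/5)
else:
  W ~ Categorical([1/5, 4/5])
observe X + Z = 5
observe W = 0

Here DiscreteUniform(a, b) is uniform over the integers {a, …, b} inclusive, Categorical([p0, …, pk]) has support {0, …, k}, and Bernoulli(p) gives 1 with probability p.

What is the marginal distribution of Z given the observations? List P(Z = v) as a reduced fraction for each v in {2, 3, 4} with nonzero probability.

P(Z=2) = 1/2, P(Z=3) = 1/2

Enumerate traces; 4 have nonzero weight after conditioning:
  (Z=2, X=3, Y=1, W=0) weight 1/60
  (Z=2, X=3, Y=2, W=0) weight 1/30
  (Z=3, X=2, Y=1, W=0) weight 1/60
  (Z=3, X=2, Y=2, W=0) weight 1/30
Group by Z:
  weight(Z=2) = 1/20
  weight(Z=3) = 1/20
Total weight = 1/20 + 1/20 = 1/10
P(Z=2 | obs) = 1/20 / 1/10 = 1/2
P(Z=3 | obs) = 1/20 / 1/10 = 1/2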